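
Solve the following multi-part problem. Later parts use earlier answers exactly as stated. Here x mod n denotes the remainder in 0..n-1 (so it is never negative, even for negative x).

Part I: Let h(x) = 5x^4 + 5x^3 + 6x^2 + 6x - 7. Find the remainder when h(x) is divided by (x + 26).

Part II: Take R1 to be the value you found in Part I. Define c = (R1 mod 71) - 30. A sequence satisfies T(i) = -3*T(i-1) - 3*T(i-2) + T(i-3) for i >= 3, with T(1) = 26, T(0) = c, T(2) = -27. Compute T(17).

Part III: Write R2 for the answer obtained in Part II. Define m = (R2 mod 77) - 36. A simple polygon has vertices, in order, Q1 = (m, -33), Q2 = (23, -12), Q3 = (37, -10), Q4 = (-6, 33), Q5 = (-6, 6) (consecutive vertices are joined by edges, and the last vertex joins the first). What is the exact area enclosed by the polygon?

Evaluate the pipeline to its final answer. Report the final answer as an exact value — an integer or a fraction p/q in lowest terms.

Part I: remainder = value at the root: 5*(-26)^4 + 5*(-26)^3 + 6*(-26)^2 + 6*(-26)^1 - 7 = (2284880) + (-87880) + (4056) + (-156) + (-7) = 2200893; answer 2200893
Part II: R1 = 2200893; c = 5; T(3) = -3*(-27) - 3*(26) + 1*(5) = 8; iterating: T(3)=8, T(4)=83, T(5)=-300, T(6)=659, T(7)=-994, T(8)=705, T(9)=1526, T(10)=-7687, T(11)=19188, T(12)=-32977, T(13)=33680, T(14)=17079, T(15)=-185254, T(16)=538205, T(17)=-1041774; answer -1041774
Part III: R2 = -1041774; m = 0; cross terms: (0*-12 - 23*-33)=759, (23*-10 - 37*-12)=214, (37*33 - -6*-10)=1161, (-6*6 - -6*33)=162, (-6*-33 - 0*6)=198; twice the area = |2494| = 2494; area = 1247; answer 1247

1247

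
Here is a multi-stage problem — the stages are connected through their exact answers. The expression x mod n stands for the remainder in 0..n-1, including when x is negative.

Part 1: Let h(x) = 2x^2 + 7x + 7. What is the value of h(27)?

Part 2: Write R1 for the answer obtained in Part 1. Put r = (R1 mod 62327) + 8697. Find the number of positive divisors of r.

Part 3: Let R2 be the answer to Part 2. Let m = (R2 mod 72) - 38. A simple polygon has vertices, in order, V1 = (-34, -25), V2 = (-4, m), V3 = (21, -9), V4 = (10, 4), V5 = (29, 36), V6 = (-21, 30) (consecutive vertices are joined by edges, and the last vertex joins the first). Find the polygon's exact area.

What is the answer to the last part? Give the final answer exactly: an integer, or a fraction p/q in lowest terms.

Part 1: 2*(27)^2 + 7*(27)^1 + 7 = (1458) + (189) + (7) = 1654; answer 1654
Part 2: R1 = 1654; r = 10351; 10351 = 11 * 941; number of divisors = (1+1) * (1+1) = 4; answer 4
Part 3: R2 = 4; m = -34; cross terms: (-34*-34 - -4*-25)=1056, (-4*-9 - 21*-34)=750, (21*4 - 10*-9)=174, (10*36 - 29*4)=244, (29*30 - -21*36)=1626, (-21*-25 - -34*30)=1545; twice the area = |5395| = 5395; area = 5395/2; answer 5395/2

5395/2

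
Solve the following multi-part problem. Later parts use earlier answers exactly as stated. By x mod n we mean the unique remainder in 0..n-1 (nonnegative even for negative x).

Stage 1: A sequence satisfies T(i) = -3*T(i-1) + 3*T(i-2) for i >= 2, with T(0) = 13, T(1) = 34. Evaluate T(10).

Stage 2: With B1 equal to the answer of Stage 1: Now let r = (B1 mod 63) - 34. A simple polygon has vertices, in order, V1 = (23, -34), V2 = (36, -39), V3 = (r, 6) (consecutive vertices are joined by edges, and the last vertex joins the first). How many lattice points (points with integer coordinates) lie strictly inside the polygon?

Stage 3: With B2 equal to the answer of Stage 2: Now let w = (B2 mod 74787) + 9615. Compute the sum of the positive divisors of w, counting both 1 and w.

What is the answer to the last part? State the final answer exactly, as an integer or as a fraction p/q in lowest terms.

Stage 1: T(2) = -3*(34) + 3*(13) = -63; iterating: T(2)=-63, T(3)=291, T(4)=-1062, T(5)=4059, T(6)=-15363, T(7)=58266, T(8)=-220887, T(9)=837459, T(10)=-3175038; answer -3175038
Stage 2: B1 = -3175038; r = 2; cross terms: (23*-39 - 36*-34)=327, (36*6 - 2*-39)=294, (2*-34 - 23*6)=-206; twice the area = |415| = 415; area = 415/2; boundary points = 1 + 1 + 1 = 3; strictly interior points = area - boundary/2 + 1 = 207; answer 207
Stage 3: B2 = 207; w = 9822; 9822 = 2 * 3 * 1637; sigma = (1 + 2) * (1 + 3) * (1 + 1637) = 3 * 4 * 1638 = 19656; answer 19656

19656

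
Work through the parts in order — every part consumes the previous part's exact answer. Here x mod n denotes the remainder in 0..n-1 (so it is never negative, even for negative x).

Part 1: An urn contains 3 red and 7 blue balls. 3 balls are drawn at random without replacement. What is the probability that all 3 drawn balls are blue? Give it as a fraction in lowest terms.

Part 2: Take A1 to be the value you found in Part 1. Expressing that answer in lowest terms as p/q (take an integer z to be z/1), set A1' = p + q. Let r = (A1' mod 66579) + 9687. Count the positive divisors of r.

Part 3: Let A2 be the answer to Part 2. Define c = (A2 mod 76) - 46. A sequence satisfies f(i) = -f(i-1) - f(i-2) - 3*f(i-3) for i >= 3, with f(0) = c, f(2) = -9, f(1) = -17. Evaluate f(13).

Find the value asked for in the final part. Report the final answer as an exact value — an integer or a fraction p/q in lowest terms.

Part 1: total draws C(10,3) = 120; favorable C(7,3) = 35; P = 7/24; answer 7/24
Part 2: A1 = 7/24; threaded value p + q = 31; r = 9718; 9718 = 2 * 43 * 113; number of divisors = (1+1) * (1+1) * (1+1) = 8; answer 8
Part 3: A2 = 8; c = -38; f(3) = -1*(-9) - 1*(-17) - 3*(-38) = 140; iterating: f(3)=140, f(4)=-80, f(5)=-33, f(6)=-307, f(7)=580, f(8)=-174, f(9)=515, f(10)=-2081, f(11)=2088, f(12)=-1552, f(13)=5707; answer 5707

5707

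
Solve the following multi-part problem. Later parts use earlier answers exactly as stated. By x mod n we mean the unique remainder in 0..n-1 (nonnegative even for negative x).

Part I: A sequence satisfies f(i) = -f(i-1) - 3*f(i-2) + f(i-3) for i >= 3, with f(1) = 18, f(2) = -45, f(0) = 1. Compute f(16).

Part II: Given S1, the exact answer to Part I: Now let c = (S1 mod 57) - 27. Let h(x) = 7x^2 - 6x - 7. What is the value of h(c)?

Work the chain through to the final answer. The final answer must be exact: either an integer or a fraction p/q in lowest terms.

Part I: f(3) = -1*(-45) - 3*(18) + 1*(1) = -8; iterating: f(3)=-8, f(4)=161, f(5)=-182, f(6)=-309, f(7)=1016, f(8)=-271, f(9)=-3086, f(10)=4915, f(11)=4072, f(12)=-21903, f(13)=14602, f(14)=55179, f(15)=-120888, f(16)=-30047; answer -30047
Part II: S1 = -30047; c = 22; 7*(22)^2 - 6*(22)^1 - 7 = (3388) + (-132) + (-7) = 3249; answer 3249

3249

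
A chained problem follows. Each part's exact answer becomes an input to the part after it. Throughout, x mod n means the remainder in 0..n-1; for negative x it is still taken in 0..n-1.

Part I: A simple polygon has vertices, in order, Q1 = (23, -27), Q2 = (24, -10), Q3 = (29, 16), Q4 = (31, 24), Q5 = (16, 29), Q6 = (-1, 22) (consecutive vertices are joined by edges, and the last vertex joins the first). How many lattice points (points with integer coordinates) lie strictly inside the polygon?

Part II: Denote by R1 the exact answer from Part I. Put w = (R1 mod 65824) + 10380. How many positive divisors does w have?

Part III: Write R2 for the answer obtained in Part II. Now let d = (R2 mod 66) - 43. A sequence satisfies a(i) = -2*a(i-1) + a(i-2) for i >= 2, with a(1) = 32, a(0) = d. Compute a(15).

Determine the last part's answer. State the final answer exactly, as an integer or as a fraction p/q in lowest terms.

Part I: cross terms: (23*-10 - 24*-27)=418, (24*16 - 29*-10)=674, (29*24 - 31*16)=200, (31*29 - 16*24)=515, (16*22 - -1*29)=381, (-1*-27 - 23*22)=-479; twice the area = |1709| = 1709; area = 1709/2; boundary points = 1 + 1 + 2 + 5 + 1 + 1 = 11; strictly interior points = area - boundary/2 + 1 = 850; answer 850
Part II: R1 = 850; w = 11230; 11230 = 2 * 5 * 1123; number of divisors = (1+1) * (1+1) * (1+1) = 8; answer 8
Part III: R2 = 8; d = -35; a(2) = -2*(32) + 1*(-35) = -99; iterating: a(2)=-99, a(3)=230, a(4)=-559, a(5)=1348, a(6)=-3255, a(7)=7858, a(8)=-18971, a(9)=45800, a(10)=-110571, a(11)=266942, a(12)=-644455, a(13)=1555852, a(14)=-3756159, a(15)=9068170; answer 9068170

9068170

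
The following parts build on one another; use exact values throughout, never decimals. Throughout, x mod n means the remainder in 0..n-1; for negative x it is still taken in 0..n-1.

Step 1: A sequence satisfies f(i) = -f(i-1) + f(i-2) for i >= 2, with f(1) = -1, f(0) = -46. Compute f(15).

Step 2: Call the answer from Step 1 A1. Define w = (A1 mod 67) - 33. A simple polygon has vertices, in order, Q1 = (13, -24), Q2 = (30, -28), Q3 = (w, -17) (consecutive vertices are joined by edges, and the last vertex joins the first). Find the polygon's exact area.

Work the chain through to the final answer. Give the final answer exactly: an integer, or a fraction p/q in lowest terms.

Step 1: f(2) = -1*(-1) + 1*(-46) = -45; iterating: f(2)=-45, f(3)=44, f(4)=-89, f(5)=133, f(6)=-222, f(7)=355, f(8)=-577, f(9)=932, f(10)=-1509, f(11)=2441, f(12)=-3950, f(13)=6391, f(14)=-10341, f(15)=16732; answer 16732
Step 2: A1 = 16732; w = 16; cross terms: (13*-28 - 30*-24)=356, (30*-17 - 16*-28)=-62, (16*-24 - 13*-17)=-163; twice the area = |131| = 131; area = 131/2; answer 131/2

131/2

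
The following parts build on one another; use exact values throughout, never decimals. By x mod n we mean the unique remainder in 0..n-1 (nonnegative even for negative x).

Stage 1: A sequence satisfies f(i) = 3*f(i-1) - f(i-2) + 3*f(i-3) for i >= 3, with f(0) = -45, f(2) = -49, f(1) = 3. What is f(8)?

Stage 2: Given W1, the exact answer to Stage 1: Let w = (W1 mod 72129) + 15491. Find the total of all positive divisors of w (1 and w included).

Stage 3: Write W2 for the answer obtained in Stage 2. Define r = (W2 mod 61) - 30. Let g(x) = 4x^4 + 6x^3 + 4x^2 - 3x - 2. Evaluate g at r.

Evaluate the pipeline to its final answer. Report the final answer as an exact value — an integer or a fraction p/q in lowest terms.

364665

Stage 1: f(3) = 3*(-49) - 1*(3) + 3*(-45) = -285; iterating: f(3)=-285, f(4)=-797, f(5)=-2253, f(6)=-6817, f(7)=-20589, f(8)=-61709; answer -61709
Stage 2: W1 = -61709; w = 25911; 25911 = 3^2 * 2879; sigma = (1 + 3 + 9) * (1 + 2879) = 13 * 2880 = 37440; answer 37440
Stage 3: W2 = 37440; r = 17; 4*(17)^4 + 6*(17)^3 + 4*(17)^2 - 3*(17)^1 - 2 = (334084) + (29478) + (1156) + (-51) + (-2) = 364665; answer 364665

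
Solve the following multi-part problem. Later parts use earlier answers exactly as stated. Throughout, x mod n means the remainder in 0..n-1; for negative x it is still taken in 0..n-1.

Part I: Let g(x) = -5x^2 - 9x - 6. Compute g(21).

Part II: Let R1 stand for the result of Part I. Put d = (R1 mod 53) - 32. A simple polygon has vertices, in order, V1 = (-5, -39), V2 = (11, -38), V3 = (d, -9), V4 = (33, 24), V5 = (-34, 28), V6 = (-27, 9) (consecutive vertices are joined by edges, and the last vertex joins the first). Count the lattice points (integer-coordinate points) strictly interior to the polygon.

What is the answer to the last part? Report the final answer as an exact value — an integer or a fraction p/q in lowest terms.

Part I: -5*(21)^2 - 9*(21)^1 - 6 = (-2205) + (-189) + (-6) = -2400; answer -2400
Part II: R1 = -2400; d = 6; cross terms: (-5*-38 - 11*-39)=619, (11*-9 - 6*-38)=129, (6*24 - 33*-9)=441, (33*28 - -34*24)=1740, (-34*9 - -27*28)=450, (-27*-39 - -5*9)=1098; twice the area = |4477| = 4477; area = 4477/2; boundary points = 1 + 1 + 3 + 1 + 1 + 2 = 9; strictly interior points = area - boundary/2 + 1 = 2235; answer 2235

2235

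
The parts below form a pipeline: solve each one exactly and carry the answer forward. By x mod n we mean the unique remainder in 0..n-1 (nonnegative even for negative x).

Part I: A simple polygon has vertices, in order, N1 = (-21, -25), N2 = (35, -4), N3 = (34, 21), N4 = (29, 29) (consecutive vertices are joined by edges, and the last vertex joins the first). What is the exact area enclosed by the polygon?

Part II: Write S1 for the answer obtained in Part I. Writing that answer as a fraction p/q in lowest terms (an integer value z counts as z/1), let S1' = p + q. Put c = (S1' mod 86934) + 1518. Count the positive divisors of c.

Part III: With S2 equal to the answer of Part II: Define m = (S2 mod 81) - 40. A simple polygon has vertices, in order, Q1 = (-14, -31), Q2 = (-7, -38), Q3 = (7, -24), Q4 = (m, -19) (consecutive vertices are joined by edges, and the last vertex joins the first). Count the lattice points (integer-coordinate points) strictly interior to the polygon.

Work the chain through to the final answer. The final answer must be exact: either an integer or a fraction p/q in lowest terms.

290

Part I: cross terms: (-21*-4 - 35*-25)=959, (35*21 - 34*-4)=871, (34*29 - 29*21)=377, (29*-25 - -21*29)=-116; twice the area = |2091| = 2091; area = 2091/2; answer 2091/2
Part II: S1 = 2091/2; threaded value p + q = 2093; c = 3611; 3611 = 23 * 157; number of divisors = (1+1) * (1+1) = 4; answer 4
Part III: S2 = 4; m = -36; cross terms: (-14*-38 - -7*-31)=315, (-7*-24 - 7*-38)=434, (7*-19 - -36*-24)=-997, (-36*-31 - -14*-19)=850; twice the area = |602| = 602; area = 301; boundary points = 7 + 14 + 1 + 2 = 24; strictly interior points = area - boundary/2 + 1 = 290; answer 290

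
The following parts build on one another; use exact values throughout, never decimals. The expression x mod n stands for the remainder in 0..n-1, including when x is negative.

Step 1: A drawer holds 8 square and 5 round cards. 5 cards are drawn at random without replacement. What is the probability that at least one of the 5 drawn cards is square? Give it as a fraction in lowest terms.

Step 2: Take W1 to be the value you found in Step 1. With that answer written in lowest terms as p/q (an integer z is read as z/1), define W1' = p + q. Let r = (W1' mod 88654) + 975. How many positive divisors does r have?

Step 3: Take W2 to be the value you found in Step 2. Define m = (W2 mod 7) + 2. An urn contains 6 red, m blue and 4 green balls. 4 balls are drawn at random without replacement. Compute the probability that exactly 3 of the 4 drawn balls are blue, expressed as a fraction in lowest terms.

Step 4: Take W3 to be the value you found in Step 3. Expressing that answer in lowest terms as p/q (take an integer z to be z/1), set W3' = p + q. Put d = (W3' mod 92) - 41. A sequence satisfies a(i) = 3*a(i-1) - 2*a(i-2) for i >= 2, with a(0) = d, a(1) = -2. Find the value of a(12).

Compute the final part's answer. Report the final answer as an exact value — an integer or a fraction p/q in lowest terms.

Step 1: total draws C(13,5) = 1287; complement C(5,5) = 1; favorable 1287 - 1 = 1286; P = 1286/1287; answer 1286/1287
Step 2: W1 = 1286/1287; threaded value p + q = 2573; r = 3548; 3548 = 2^2 * 887; number of divisors = (2+1) * (1+1) = 6; answer 6
Step 3: W2 = 6; m = 8; total draws C(18,4) = 3060; favorable C(8,3)*C(10,1) = 560; P = 28/153; answer 28/153
Step 4: W3 = 28/153; threaded value p + q = 181; d = 48; a(2) = 3*(-2) - 2*(48) = -102; iterating: a(2)=-102, a(3)=-302, a(4)=-702, a(5)=-1502, a(6)=-3102, a(7)=-6302, a(8)=-12702, a(9)=-25502, a(10)=-51102, a(11)=-102302, a(12)=-204702; answer -204702

-204702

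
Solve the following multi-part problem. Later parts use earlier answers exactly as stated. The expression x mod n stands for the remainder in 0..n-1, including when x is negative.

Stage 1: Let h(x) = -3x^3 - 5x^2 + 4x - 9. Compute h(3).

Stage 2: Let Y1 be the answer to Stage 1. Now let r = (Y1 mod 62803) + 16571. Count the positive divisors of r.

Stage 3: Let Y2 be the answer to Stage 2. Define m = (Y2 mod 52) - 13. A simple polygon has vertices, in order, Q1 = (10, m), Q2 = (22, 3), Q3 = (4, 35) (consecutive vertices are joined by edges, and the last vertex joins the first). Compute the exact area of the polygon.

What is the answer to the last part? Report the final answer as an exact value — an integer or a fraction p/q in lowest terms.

Stage 1: -3*(3)^3 - 5*(3)^2 + 4*(3)^1 - 9 = (-81) + (-45) + (12) + (-9) = -123; answer -123
Stage 2: Y1 = -123; r = 79251; 79251 = 3 * 26417; number of divisors = (1+1) * (1+1) = 4; answer 4
Stage 3: Y2 = 4; m = -9; cross terms: (10*3 - 22*-9)=228, (22*35 - 4*3)=758, (4*-9 - 10*35)=-386; twice the area = |600| = 600; area = 300; answer 300

300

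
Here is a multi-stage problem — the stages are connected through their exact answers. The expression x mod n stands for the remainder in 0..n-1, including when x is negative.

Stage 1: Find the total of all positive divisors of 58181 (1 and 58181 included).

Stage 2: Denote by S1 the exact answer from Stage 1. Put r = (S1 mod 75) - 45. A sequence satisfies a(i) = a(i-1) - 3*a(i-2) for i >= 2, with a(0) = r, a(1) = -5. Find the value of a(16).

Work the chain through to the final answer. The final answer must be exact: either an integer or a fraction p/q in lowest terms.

Stage 1: 58181 = 73 * 797; sigma = (1 + 73) * (1 + 797) = 74 * 798 = 59052; answer 59052
Stage 2: S1 = 59052; r = -18; a(2) = 1*(-5) - 3*(-18) = 49; iterating: a(2)=49, a(3)=64, a(4)=-83, a(5)=-275, a(6)=-26, a(7)=799, a(8)=877, a(9)=-1520, a(10)=-4151, a(11)=409, a(12)=12862, a(13)=11635, a(14)=-26951, a(15)=-61856, a(16)=18997; answer 18997

18997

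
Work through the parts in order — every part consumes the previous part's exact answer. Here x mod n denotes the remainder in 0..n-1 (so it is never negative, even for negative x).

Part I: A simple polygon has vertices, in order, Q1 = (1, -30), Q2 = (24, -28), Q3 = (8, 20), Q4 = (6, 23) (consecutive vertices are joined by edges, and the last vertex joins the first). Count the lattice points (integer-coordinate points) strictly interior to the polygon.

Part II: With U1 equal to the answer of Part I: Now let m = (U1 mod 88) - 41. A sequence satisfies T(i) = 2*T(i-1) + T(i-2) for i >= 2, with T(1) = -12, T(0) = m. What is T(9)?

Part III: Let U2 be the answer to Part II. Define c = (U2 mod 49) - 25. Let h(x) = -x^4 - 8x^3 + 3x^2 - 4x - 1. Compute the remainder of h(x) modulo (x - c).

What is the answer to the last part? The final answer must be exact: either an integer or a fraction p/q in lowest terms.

-12187

Part I: cross terms: (1*-28 - 24*-30)=692, (24*20 - 8*-28)=704, (8*23 - 6*20)=64, (6*-30 - 1*23)=-203; twice the area = |1257| = 1257; area = 1257/2; boundary points = 1 + 16 + 1 + 1 = 19; strictly interior points = area - boundary/2 + 1 = 620; answer 620
Part II: U1 = 620; m = -37; T(2) = 2*(-12) + 1*(-37) = -61; iterating: T(2)=-61, T(3)=-134, T(4)=-329, T(5)=-792, T(6)=-1913, T(7)=-4618, T(8)=-11149, T(9)=-26916; answer -26916
Part III: U2 = -26916; c = 9; remainder = value at the root: -1*(9)^4 - 8*(9)^3 + 3*(9)^2 - 4*(9)^1 - 1 = (-6561) + (-5832) + (243) + (-36) + (-1) = -12187; answer -12187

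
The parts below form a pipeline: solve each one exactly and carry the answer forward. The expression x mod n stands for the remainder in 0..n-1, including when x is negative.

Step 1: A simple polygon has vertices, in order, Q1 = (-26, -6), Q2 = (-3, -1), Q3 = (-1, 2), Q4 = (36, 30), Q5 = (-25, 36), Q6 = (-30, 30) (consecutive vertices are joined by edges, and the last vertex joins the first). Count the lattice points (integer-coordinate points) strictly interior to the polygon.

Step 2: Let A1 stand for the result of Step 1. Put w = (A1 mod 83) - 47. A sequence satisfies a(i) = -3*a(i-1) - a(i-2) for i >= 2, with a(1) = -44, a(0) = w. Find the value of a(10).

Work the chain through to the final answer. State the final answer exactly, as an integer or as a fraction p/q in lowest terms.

Step 1: cross terms: (-26*-1 - -3*-6)=8, (-3*2 - -1*-1)=-7, (-1*30 - 36*2)=-102, (36*36 - -25*30)=2046, (-25*30 - -30*36)=330, (-30*-6 - -26*30)=960; twice the area = |3235| = 3235; area = 3235/2; boundary points = 1 + 1 + 1 + 1 + 1 + 4 = 9; strictly interior points = area - boundary/2 + 1 = 1614; answer 1614
Step 2: A1 = 1614; w = -10; a(2) = -3*(-44) - 1*(-10) = 142; iterating: a(2)=142, a(3)=-382, a(4)=1004, a(5)=-2630, a(6)=6886, a(7)=-18028, a(8)=47198, a(9)=-123566, a(10)=323500; answer 323500

323500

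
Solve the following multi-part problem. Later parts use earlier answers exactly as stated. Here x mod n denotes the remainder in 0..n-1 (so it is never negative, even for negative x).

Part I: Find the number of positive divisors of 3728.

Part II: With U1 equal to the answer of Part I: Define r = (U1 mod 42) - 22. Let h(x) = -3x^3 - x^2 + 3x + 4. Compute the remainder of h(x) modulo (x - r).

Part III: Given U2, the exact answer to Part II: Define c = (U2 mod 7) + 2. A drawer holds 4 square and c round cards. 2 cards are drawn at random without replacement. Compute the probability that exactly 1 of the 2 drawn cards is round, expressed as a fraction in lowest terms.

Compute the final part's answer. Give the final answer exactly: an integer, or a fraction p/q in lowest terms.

Part I: 3728 = 2^4 * 233; number of divisors = (4+1) * (1+1) = 10; answer 10
Part II: U1 = 10; r = -12; remainder = value at the root: -3*(-12)^3 - 1*(-12)^2 + 3*(-12)^1 + 4 = (5184) + (-144) + (-36) + (4) = 5008; answer 5008
Part III: U2 = 5008; c = 5; total draws C(9,2) = 36; favorable C(5,1)*C(4,1) = 20; P = 5/9; answer 5/9

5/9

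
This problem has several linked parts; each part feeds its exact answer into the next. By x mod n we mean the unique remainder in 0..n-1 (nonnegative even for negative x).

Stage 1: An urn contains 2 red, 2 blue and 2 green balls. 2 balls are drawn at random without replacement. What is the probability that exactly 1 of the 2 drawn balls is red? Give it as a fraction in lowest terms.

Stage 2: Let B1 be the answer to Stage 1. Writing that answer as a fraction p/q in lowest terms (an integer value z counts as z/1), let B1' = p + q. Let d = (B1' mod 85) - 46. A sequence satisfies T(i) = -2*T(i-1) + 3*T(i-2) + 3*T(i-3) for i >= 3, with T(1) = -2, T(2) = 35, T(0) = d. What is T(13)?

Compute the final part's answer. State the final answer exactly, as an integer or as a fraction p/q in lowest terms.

-3107860

Stage 1: total draws C(6,2) = 15; favorable C(2,1)*C(4,1) = 8; P = 8/15; answer 8/15
Stage 2: B1 = 8/15; threaded value p + q = 23; d = -23; T(3) = -2*(35) + 3*(-2) + 3*(-23) = -145; iterating: T(3)=-145, T(4)=389, T(5)=-1108, T(6)=2948, T(7)=-8053, T(8)=21626, T(9)=-58567, T(10)=157853, T(11)=-426529, T(12)=1150916, T(13)=-3107860; answer -3107860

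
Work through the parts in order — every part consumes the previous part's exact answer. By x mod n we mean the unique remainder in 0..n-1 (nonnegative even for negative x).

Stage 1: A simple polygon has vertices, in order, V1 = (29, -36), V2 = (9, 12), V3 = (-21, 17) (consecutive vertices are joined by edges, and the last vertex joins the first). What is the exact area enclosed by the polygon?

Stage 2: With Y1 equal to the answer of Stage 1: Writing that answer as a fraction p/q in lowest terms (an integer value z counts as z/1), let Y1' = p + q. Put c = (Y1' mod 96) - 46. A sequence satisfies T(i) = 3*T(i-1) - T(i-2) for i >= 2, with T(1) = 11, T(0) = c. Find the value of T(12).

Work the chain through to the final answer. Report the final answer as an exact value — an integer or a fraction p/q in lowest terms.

-357791

Stage 1: cross terms: (29*12 - 9*-36)=672, (9*17 - -21*12)=405, (-21*-36 - 29*17)=263; twice the area = |1340| = 1340; area = 670; answer 670
Stage 2: Y1 = 670; threaded value p + q = 671; c = 49; T(2) = 3*(11) - 1*(49) = -16; iterating: T(2)=-16, T(3)=-59, T(4)=-161, T(5)=-424, T(6)=-1111, T(7)=-2909, T(8)=-7616, T(9)=-19939, T(10)=-52201, T(11)=-136664, T(12)=-357791; answer -357791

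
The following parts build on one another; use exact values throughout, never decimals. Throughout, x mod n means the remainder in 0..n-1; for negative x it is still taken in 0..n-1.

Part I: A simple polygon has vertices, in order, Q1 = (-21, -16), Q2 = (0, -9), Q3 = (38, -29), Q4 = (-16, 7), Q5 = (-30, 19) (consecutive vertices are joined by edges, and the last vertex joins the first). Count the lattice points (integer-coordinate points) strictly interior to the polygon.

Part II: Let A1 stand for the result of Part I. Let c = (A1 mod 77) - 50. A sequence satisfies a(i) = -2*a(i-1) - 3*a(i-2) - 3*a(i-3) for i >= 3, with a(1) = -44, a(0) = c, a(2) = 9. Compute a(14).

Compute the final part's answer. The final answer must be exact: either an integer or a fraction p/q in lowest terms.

-2376

Part I: cross terms: (-21*-9 - 0*-16)=189, (0*-29 - 38*-9)=342, (38*7 - -16*-29)=-198, (-16*19 - -30*7)=-94, (-30*-16 - -21*19)=879; twice the area = |1118| = 1118; area = 559; boundary points = 7 + 2 + 18 + 2 + 1 = 30; strictly interior points = area - boundary/2 + 1 = 545; answer 545
Part II: A1 = 545; c = -44; a(3) = -2*(9) - 3*(-44) - 3*(-44) = 246; iterating: a(3)=246, a(4)=-387, a(5)=9, a(6)=405, a(7)=324, a(8)=-1890, a(9)=1593, a(10)=1512, a(11)=-2133, a(12)=-5049, a(13)=11961, a(14)=-2376; answer -2376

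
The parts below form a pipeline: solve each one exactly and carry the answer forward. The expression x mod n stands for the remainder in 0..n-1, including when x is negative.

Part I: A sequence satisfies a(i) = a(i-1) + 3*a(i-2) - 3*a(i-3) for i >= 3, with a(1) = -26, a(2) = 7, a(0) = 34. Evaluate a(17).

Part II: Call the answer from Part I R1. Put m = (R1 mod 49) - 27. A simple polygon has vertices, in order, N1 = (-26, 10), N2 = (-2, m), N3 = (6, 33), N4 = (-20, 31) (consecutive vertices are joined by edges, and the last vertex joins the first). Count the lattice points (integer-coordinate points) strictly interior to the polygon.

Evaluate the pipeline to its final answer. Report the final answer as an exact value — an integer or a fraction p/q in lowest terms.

764

Part I: a(3) = 1*(7) + 3*(-26) - 3*(34) = -173; iterating: a(3)=-173, a(4)=-74, a(5)=-614, a(6)=-317, a(7)=-1937, a(8)=-1046, a(9)=-5906, a(10)=-3233, a(11)=-17813, a(12)=-9794, a(13)=-53534, a(14)=-29477, a(15)=-160697, a(16)=-88526, a(17)=-482186; answer -482186
Part II: R1 = -482186; m = -4; cross terms: (-26*-4 - -2*10)=124, (-2*33 - 6*-4)=-42, (6*31 - -20*33)=846, (-20*10 - -26*31)=606; twice the area = |1534| = 1534; area = 767; boundary points = 2 + 1 + 2 + 3 = 8; strictly interior points = area - boundary/2 + 1 = 764; answer 764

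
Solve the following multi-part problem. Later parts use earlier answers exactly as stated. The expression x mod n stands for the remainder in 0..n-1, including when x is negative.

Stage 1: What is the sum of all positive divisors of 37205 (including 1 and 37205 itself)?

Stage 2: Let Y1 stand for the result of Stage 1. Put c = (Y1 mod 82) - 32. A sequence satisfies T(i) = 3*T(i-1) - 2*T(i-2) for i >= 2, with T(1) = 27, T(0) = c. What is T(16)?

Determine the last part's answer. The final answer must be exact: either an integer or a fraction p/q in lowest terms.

Stage 1: 37205 = 5 * 7 * 1063; sigma = (1 + 5) * (1 + 7) * (1 + 1063) = 6 * 8 * 1064 = 51072; answer 51072
Stage 2: Y1 = 51072; c = 36; T(2) = 3*(27) - 2*(36) = 9; iterating: T(2)=9, T(3)=-27, T(4)=-99, T(5)=-243, T(6)=-531, T(7)=-1107, T(8)=-2259, T(9)=-4563, T(10)=-9171, T(11)=-18387, T(12)=-36819, T(13)=-73683, T(14)=-147411, T(15)=-294867, T(16)=-589779; answer -589779

-589779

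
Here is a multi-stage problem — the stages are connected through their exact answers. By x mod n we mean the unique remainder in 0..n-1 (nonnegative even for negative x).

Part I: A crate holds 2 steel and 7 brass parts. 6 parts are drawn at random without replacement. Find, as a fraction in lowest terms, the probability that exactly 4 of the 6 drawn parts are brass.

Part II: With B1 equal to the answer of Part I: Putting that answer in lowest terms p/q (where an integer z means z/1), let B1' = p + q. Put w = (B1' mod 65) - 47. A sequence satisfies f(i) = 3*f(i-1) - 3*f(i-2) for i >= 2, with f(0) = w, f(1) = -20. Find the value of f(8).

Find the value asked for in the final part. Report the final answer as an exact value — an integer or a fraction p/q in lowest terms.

-810

Part I: total draws C(9,6) = 84; favorable C(7,4)*C(2,2) = 35; P = 5/12; answer 5/12
Part II: B1 = 5/12; threaded value p + q = 17; w = -30; f(2) = 3*(-20) - 3*(-30) = 30; iterating: f(2)=30, f(3)=150, f(4)=360, f(5)=630, f(6)=810, f(7)=540, f(8)=-810; answer -810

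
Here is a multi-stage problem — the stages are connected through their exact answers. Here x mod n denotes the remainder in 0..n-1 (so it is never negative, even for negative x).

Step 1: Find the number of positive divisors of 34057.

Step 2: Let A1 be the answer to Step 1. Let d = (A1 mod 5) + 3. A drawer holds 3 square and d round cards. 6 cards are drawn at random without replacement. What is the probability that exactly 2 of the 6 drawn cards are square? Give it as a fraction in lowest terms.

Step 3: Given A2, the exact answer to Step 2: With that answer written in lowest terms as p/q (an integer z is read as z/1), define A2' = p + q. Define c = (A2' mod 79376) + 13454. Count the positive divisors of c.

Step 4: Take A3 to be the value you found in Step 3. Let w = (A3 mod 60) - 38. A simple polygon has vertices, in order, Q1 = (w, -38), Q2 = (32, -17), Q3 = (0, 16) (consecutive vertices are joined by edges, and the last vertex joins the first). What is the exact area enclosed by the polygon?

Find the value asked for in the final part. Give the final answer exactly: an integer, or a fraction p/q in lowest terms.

Step 1: 34057 is prime, so its only divisors are 1 and 34057; count = 2; answer 2
Step 2: A1 = 2; d = 5; total draws C(8,6) = 28; favorable C(3,2)*C(5,4) = 15; P = 15/28; answer 15/28
Step 3: A2 = 15/28; threaded value p + q = 43; c = 13497; 13497 = 3 * 11 * 409; number of divisors = (1+1) * (1+1) * (1+1) = 8; answer 8
Step 4: A3 = 8; w = -30; cross terms: (-30*-17 - 32*-38)=1726, (32*16 - 0*-17)=512, (0*-38 - -30*16)=480; twice the area = |2718| = 2718; area = 1359; answer 1359

1359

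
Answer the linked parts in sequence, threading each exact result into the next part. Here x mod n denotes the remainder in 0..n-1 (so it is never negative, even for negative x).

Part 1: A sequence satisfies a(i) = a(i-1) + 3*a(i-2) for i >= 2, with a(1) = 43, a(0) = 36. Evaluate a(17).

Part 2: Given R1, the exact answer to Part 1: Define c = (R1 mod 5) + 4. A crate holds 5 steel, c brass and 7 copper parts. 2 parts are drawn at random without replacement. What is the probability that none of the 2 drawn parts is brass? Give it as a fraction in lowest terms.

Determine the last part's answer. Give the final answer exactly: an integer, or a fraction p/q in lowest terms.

Part 1: a(2) = 1*(43) + 3*(36) = 151; iterating: a(2)=151, a(3)=280, a(4)=733, a(5)=1573, a(6)=3772, a(7)=8491, a(8)=19807, a(9)=45280, a(10)=104701, a(11)=240541, a(12)=554644, a(13)=1276267, a(14)=2940199, a(15)=6769000, a(16)=15589597, a(17)=35896597; answer 35896597
Part 2: R1 = 35896597; c = 6; total draws C(18,2) = 153; favorable C(12,2) = 66; P = 22/51; answer 22/51

22/51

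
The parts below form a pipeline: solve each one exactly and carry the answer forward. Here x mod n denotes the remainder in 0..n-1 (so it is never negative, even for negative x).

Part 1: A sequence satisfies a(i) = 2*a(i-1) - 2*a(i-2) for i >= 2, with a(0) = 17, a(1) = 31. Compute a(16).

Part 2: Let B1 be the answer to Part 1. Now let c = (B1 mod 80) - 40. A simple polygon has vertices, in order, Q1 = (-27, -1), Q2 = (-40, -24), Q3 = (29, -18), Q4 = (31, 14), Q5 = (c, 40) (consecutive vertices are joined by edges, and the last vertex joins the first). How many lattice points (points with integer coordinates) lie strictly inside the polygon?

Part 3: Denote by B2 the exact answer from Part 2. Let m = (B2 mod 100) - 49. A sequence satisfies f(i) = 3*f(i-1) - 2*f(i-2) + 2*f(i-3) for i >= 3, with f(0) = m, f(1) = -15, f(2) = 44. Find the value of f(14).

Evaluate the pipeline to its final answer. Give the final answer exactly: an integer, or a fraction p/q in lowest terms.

1149384

Part 1: a(2) = 2*(31) - 2*(17) = 28; iterating: a(2)=28, a(3)=-6, a(4)=-68, a(5)=-124, a(6)=-112, a(7)=24, a(8)=272, a(9)=496, a(10)=448, a(11)=-96, a(12)=-1088, a(13)=-1984, a(14)=-1792, a(15)=384, a(16)=4352; answer 4352
Part 2: B1 = 4352; c = -8; cross terms: (-27*-24 - -40*-1)=608, (-40*-18 - 29*-24)=1416, (29*14 - 31*-18)=964, (31*40 - -8*14)=1352, (-8*-1 - -27*40)=1088; twice the area = |5428| = 5428; area = 2714; boundary points = 1 + 3 + 2 + 13 + 1 = 20; strictly interior points = area - boundary/2 + 1 = 2705; answer 2705
Part 3: B2 = 2705; m = -44; f(3) = 3*(44) - 2*(-15) + 2*(-44) = 74; iterating: f(3)=74, f(4)=104, f(5)=252, f(6)=696, f(7)=1792, f(8)=4488, f(9)=11272, f(10)=28424, f(11)=71704, f(12)=180808, f(13)=455864, f(14)=1149384; answer 1149384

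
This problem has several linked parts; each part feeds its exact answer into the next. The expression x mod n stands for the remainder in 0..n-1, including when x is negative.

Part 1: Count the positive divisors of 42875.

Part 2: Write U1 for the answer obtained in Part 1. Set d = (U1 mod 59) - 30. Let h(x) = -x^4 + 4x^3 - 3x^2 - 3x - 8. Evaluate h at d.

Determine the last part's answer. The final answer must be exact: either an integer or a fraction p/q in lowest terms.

Part 1: 42875 = 5^3 * 7^3; number of divisors = (3+1) * (3+1) = 16; answer 16
Part 2: U1 = 16; d = -14; -1*(-14)^4 + 4*(-14)^3 - 3*(-14)^2 - 3*(-14)^1 - 8 = (-38416) + (-10976) + (-588) + (42) + (-8) = -49946; answer -49946

-49946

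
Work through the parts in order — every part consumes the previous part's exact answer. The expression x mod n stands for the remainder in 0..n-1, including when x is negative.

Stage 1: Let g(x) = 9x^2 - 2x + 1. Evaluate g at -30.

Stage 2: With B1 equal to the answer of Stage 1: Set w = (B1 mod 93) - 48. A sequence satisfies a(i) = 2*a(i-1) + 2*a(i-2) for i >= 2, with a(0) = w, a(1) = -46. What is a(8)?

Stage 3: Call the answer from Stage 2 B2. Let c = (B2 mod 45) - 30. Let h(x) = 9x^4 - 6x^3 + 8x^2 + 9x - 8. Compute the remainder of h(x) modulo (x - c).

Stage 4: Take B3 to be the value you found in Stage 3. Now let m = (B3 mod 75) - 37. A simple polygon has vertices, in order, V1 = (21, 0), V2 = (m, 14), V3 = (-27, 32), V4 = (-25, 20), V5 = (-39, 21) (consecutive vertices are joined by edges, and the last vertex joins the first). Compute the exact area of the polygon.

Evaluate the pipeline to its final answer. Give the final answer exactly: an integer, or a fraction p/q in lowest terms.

613

Stage 1: 9*(-30)^2 - 2*(-30)^1 + 1 = (8100) + (60) + (1) = 8161; answer 8161
Stage 2: B1 = 8161; w = 22; a(2) = 2*(-46) + 2*(22) = -48; iterating: a(2)=-48, a(3)=-188, a(4)=-472, a(5)=-1320, a(6)=-3584, a(7)=-9808, a(8)=-26784; answer -26784
Stage 3: B2 = -26784; c = 6; remainder = value at the root: 9*(6)^4 - 6*(6)^3 + 8*(6)^2 + 9*(6)^1 - 8 = (11664) + (-1296) + (288) + (54) + (-8) = 10702; answer 10702
Stage 4: B3 = 10702; m = 15; cross terms: (21*14 - 15*0)=294, (15*32 - -27*14)=858, (-27*20 - -25*32)=260, (-25*21 - -39*20)=255, (-39*0 - 21*21)=-441; twice the area = |1226| = 1226; area = 613; answer 613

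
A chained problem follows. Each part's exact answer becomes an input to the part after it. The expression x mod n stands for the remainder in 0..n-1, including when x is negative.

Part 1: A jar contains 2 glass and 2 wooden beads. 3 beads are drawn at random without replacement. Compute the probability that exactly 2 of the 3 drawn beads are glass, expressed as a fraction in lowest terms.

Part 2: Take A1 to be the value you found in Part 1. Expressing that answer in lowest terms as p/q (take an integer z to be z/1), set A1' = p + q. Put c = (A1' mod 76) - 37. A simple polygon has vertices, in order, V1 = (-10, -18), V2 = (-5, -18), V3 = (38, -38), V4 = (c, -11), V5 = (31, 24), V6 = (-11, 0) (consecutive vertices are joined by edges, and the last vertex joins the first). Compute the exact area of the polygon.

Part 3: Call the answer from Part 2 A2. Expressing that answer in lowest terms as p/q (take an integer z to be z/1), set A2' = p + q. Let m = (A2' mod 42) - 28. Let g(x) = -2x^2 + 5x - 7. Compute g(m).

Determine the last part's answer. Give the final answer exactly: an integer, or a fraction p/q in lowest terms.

Part 1: total draws C(4,3) = 4; favorable C(2,2)*C(2,1) = 2; P = 1/2; answer 1/2
Part 2: A1 = 1/2; threaded value p + q = 3; c = -34; cross terms: (-10*-18 - -5*-18)=90, (-5*-38 - 38*-18)=874, (38*-11 - -34*-38)=-1710, (-34*24 - 31*-11)=-475, (31*0 - -11*24)=264, (-11*-18 - -10*0)=198; twice the area = |-759| = 759; area = 759/2; answer 759/2
Part 3: A2 = 759/2; threaded value p + q = 761; m = -23; -2*(-23)^2 + 5*(-23)^1 - 7 = (-1058) + (-115) + (-7) = -1180; answer -1180

-1180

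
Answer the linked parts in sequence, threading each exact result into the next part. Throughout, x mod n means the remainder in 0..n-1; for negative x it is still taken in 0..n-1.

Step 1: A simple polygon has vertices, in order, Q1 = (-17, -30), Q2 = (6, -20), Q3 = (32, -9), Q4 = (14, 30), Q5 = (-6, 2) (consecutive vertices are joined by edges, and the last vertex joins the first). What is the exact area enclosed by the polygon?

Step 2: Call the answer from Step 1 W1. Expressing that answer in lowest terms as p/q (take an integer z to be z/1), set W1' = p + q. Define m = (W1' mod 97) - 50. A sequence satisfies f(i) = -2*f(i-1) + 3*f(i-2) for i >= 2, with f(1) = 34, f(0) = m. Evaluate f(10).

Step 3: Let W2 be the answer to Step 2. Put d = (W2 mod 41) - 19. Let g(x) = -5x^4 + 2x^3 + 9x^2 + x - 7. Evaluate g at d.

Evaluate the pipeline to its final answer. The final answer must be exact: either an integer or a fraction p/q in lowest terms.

-195825

Step 1: cross terms: (-17*-20 - 6*-30)=520, (6*-9 - 32*-20)=586, (32*30 - 14*-9)=1086, (14*2 - -6*30)=208, (-6*-30 - -17*2)=214; twice the area = |2614| = 2614; area = 1307; answer 1307
Step 2: W1 = 1307; threaded value p + q = 1308; m = -3; f(2) = -2*(34) + 3*(-3) = -77; iterating: f(2)=-77, f(3)=256, f(4)=-743, f(5)=2254, f(6)=-6737, f(7)=20236, f(8)=-60683, f(9)=182074, f(10)=-546197; answer -546197
Step 3: W2 = -546197; d = -14; -5*(-14)^4 + 2*(-14)^3 + 9*(-14)^2 + 1*(-14)^1 - 7 = (-192080) + (-5488) + (1764) + (-14) + (-7) = -195825; answer -195825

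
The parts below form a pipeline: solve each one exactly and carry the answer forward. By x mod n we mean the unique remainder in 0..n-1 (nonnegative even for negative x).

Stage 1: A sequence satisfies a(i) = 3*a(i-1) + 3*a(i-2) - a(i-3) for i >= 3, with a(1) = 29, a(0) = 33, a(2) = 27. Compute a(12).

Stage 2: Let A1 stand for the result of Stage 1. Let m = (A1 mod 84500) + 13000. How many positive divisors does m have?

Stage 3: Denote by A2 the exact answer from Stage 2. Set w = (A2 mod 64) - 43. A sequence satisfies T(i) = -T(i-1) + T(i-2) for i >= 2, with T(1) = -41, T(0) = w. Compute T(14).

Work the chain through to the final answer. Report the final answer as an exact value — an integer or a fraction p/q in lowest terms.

7302

Stage 1: a(3) = 3*(27) + 3*(29) - 1*(33) = 135; iterating: a(3)=135, a(4)=457, a(5)=1749, a(6)=6483, a(7)=24239, a(8)=90417, a(9)=337485, a(10)=1259467, a(11)=4700439, a(12)=17542233; answer 17542233
Stage 2: A1 = 17542233; m = 63733; 63733 = 17 * 23 * 163; number of divisors = (1+1) * (1+1) * (1+1) = 8; answer 8
Stage 3: A2 = 8; w = -35; T(2) = -1*(-41) + 1*(-35) = 6; iterating: T(2)=6, T(3)=-47, T(4)=53, T(5)=-100, T(6)=153, T(7)=-253, T(8)=406, T(9)=-659, T(10)=1065, T(11)=-1724, T(12)=2789, T(13)=-4513, T(14)=7302; answer 7302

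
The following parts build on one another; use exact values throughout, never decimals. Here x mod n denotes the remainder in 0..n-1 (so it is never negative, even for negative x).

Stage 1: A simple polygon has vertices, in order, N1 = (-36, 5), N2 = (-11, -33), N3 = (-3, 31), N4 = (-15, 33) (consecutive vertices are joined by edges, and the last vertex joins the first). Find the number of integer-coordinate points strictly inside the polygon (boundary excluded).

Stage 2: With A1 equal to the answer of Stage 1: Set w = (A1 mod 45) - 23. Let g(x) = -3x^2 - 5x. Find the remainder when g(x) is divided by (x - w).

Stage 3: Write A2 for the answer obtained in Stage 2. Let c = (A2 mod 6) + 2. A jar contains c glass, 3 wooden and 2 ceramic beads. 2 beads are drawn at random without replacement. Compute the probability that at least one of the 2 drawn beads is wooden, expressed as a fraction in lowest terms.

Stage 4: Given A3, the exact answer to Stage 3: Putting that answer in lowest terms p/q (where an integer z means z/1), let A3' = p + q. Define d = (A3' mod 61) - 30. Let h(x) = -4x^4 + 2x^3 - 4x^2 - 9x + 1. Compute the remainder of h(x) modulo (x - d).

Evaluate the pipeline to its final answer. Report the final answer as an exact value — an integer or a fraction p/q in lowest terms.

-432701

Stage 1: cross terms: (-36*-33 - -11*5)=1243, (-11*31 - -3*-33)=-440, (-3*33 - -15*31)=366, (-15*5 - -36*33)=1113; twice the area = |2282| = 2282; area = 1141; boundary points = 1 + 8 + 2 + 7 = 18; strictly interior points = area - boundary/2 + 1 = 1133; answer 1133
Stage 2: A1 = 1133; w = -15; remainder = value at the root: -3*(-15)^2 - 5*(-15)^1 = (-675) + (75) = -600; answer -600
Stage 3: A2 = -600; c = 2; total draws C(7,2) = 21; complement C(4,2) = 6; favorable 21 - 6 = 15; P = 5/7; answer 5/7
Stage 4: A3 = 5/7; threaded value p + q = 12; d = -18; remainder = value at the root: -4*(-18)^4 + 2*(-18)^3 - 4*(-18)^2 - 9*(-18)^1 + 1 = (-419904) + (-11664) + (-1296) + (162) + (1) = -432701; answer -432701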